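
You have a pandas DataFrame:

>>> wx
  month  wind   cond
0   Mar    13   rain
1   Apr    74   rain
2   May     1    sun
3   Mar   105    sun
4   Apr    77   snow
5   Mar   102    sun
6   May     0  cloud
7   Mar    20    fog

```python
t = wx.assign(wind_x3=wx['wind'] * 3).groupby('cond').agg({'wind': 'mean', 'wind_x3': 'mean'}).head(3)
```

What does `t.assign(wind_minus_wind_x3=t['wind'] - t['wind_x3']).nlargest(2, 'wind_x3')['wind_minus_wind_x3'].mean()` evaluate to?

add column wind_x3 = wx['wind'] * 3:
  month  wind   cond  wind_x3
0   Mar    13   rain       39
1   Apr    74   rain      222
2   May     1    sun        3
3   Mar   105    sun      315
4   Apr    77   snow      231
5   Mar   102    sun      306
6   May     0  cloud        0
7   Mar    20    fog       60
group by cond: mean(wind), mean(wind_x3):
            wind  wind_x3
cond                     
cloud   0.000000      0.0
fog    20.000000     60.0
rain   43.500000    130.5
snow   77.000000    231.0
sun    69.333333    208.0
take first 3 rows:
       wind  wind_x3
cond                
cloud   0.0      0.0
fog    20.0     60.0
rain   43.5    130.5
add column wind_minus_wind_x3 = t['wind'] - t['wind_x3']:
       wind  wind_x3  wind_minus_wind_x3
cond                                    
cloud   0.0      0.0                 0.0
fog    20.0     60.0               -40.0
rain   43.5    130.5               -87.0
take 2 rows with largest wind_x3:
      wind  wind_x3  wind_minus_wind_x3
cond                                   
rain  43.5    130.5               -87.0
fog   20.0     60.0               -40.0

-63.5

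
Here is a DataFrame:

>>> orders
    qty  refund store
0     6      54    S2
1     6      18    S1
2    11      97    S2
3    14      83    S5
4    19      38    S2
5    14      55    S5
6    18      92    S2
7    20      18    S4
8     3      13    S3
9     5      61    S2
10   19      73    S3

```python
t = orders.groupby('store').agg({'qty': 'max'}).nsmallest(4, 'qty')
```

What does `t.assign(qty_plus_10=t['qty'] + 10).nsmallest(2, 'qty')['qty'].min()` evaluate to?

6

group by store, max of qty:
       qty
store     
S1       6
S2      19
S3      19
S4      20
S5      14
take 4 rows with smallest qty:
       qty
store     
S1       6
S5      14
S2      19
S3      19
add column qty_plus_10 = t['qty'] + 10:
       qty  qty_plus_10
store                  
S1       6           16
S5      14           24
S2      19           29
S3      19           29
take 2 rows with smallest qty:
       qty  qty_plus_10
store                  
S1       6           16
S5      14           24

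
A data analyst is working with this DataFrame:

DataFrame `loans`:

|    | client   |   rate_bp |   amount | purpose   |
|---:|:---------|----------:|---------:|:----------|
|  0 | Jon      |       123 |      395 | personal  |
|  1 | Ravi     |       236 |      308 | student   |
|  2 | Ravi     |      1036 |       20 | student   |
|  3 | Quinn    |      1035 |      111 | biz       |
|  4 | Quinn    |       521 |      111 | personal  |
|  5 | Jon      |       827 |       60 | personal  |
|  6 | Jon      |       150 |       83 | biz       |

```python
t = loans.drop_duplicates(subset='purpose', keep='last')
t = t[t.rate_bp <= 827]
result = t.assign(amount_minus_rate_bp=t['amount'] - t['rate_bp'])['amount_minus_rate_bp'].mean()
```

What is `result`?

drop duplicate purpose (keep=last):
  client  rate_bp  amount   purpose
2   Ravi     1036      20   student
5    Jon      827      60  personal
6    Jon      150      83       biz
filter rows where rate_bp <= 827:
  client  rate_bp  amount   purpose
5    Jon      827      60  personal
6    Jon      150      83       biz
add column amount_minus_rate_bp = t['amount'] - t['rate_bp']:
  client  rate_bp  amount   purpose  amount_minus_rate_bp
5    Jon      827      60  personal                  -767
6    Jon      150      83       biz                   -67
Hence -417.0.

-417.0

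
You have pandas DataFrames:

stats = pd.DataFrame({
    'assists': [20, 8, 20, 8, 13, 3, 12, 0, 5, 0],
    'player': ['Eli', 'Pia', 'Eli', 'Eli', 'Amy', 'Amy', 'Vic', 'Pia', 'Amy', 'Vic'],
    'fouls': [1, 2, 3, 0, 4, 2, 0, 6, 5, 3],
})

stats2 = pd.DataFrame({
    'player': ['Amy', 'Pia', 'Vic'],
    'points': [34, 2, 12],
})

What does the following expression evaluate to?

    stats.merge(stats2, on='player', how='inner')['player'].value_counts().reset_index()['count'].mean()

2.33333333333

merge on 'player' (how='inner') → 7 rows:
   assists player  fouls  points
0        8    Pia      2       2
1       13    Amy      4      34
2        3    Amy      2      34
3       12    Vic      0      12
4        0    Pia      6       2
5        5    Amy      5      34
6        0    Vic      3      12
value_counts of player:
player
Amy    3
Pia    2
Vic    2
Name: count, dtype: int64
reset_index():
  player  count
0    Amy      3
1    Pia      2
2    Vic      2
Then the mean of column 'count': 2.33333333333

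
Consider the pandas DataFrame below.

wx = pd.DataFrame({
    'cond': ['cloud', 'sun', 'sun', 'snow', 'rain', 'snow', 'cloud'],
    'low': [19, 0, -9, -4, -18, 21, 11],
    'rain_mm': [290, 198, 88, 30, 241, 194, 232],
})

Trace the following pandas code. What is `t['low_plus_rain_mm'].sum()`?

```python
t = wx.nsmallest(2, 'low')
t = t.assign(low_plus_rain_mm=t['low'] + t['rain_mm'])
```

take 2 rows with smallest low:
   cond  low  rain_mm
4  rain  -18      241
2   sun   -9       88
add column low_plus_rain_mm = t['low'] + t['rain_mm']:
   cond  low  rain_mm  low_plus_rain_mm
4  rain  -18      241               223
2   sun   -9       88                79
So sum() = 302.

302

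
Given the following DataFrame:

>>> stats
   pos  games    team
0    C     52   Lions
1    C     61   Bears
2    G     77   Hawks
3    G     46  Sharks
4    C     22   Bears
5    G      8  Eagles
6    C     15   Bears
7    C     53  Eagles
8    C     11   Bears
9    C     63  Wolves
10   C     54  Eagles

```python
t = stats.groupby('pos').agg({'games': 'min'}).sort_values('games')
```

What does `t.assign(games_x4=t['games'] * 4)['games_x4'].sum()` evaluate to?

group by pos, min of games:
     games
pos       
C       11
G        8
sort by games:
     games
pos       
G        8
C       11
add column games_x4 = t['games'] * 4:
     games  games_x4
pos                 
G        8        32
C       11        44
sum of column 'games_x4' → 76

76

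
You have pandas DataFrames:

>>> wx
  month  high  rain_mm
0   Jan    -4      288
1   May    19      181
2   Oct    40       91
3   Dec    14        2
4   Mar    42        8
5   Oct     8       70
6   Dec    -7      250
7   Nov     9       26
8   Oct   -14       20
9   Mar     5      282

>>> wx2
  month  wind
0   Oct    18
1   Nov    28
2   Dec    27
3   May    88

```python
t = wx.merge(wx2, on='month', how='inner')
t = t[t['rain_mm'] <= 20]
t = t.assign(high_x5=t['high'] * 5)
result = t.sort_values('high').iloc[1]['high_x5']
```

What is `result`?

70

merge on 'month' (how='inner') → 7 rows:
  month  high  rain_mm  wind
0   May    19      181    88
1   Oct    40       91    18
2   Dec    14        2    27
3   Oct     8       70    18
4   Dec    -7      250    27
5   Nov     9       26    28
6   Oct   -14       20    18
filter rows where rain_mm <= 20:
  month  high  rain_mm  wind
2   Dec    14        2    27
6   Oct   -14       20    18
add column high_x5 = t['high'] * 5:
  month  high  rain_mm  wind  high_x5
2   Dec    14        2    27       70
6   Oct   -14       20    18      -70
sort by high:
  month  high  rain_mm  wind  high_x5
6   Oct   -14       20    18      -70
2   Dec    14        2    27       70
value at position 1, column 'high_x5' → 70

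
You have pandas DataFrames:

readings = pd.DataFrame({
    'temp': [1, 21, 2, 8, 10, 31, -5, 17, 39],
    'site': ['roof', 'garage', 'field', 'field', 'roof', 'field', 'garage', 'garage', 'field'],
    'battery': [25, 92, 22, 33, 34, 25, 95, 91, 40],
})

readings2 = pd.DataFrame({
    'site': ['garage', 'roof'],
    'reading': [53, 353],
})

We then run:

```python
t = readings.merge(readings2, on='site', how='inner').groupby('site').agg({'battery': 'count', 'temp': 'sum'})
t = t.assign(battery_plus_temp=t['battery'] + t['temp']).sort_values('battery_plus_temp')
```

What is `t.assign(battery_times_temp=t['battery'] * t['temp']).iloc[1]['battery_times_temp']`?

99

merge on 'site' (how='inner') → 5 rows:
   temp    site  battery  reading
0     1    roof       25      353
1    21  garage       92       53
2    10    roof       34      353
3    -5  garage       95       53
4    17  garage       91       53
group by site: count(battery), sum(temp):
        battery  temp
site                 
garage        3    33
roof          2    11
add column battery_plus_temp = t['battery'] + t['temp']:
        battery  temp  battery_plus_temp
site                                    
garage        3    33                 36
roof          2    11                 13
sort by battery_plus_temp:
        battery  temp  battery_plus_temp
site                                    
roof          2    11                 13
garage        3    33                 36
add column battery_times_temp = t['battery'] * t['temp']:
        battery  temp  battery_plus_temp  battery_times_temp
site                                                        
roof          2    11                 13                  22
garage        3    33                 36                  99
The value at position 1, column 'battery_times_temp' is 99.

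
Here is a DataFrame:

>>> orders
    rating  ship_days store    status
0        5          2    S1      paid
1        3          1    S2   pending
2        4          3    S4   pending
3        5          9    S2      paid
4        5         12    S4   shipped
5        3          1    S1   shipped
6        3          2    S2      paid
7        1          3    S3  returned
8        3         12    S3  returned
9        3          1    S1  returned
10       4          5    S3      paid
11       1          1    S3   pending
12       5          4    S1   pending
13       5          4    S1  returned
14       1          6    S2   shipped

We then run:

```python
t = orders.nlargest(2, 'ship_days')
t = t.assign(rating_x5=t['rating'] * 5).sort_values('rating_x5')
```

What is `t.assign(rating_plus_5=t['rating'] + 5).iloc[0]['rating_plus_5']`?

8

take 2 rows with largest ship_days:
   rating  ship_days store    status
4       5         12    S4   shipped
8       3         12    S3  returned
add column rating_x5 = t['rating'] * 5:
   rating  ship_days store    status  rating_x5
4       5         12    S4   shipped         25
8       3         12    S3  returned         15
sort by rating_x5:
   rating  ship_days store    status  rating_x5
8       3         12    S3  returned         15
4       5         12    S4   shipped         25
add column rating_plus_5 = t['rating'] + 5:
   rating  ship_days store    status  rating_x5  rating_plus_5
8       3         12    S3  returned         15              8
4       5         12    S4   shipped         25             10
Then the value at position 0, column 'rating_plus_5': 8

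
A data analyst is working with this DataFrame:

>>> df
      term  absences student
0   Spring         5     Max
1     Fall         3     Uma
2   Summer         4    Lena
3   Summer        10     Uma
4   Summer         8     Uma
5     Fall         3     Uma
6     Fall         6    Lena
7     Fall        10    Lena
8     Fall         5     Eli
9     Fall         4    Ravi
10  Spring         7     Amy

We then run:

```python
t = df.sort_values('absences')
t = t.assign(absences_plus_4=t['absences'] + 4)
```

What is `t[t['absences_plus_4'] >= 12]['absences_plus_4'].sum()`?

40

sort by absences:
      term  absences student
1     Fall         3     Uma
5     Fall         3     Uma
2   Summer         4    Lena
9     Fall         4    Ravi
0   Spring         5     Max
8     Fall         5     Eli
6     Fall         6    Lena
10  Spring         7     Amy
4   Summer         8     Uma
3   Summer        10     Uma
7     Fall        10    Lena
add column absences_plus_4 = t['absences'] + 4:
      term  absences student  absences_plus_4
1     Fall         3     Uma                7
5     Fall         3     Uma                7
2   Summer         4    Lena                8
9     Fall         4    Ravi                8
0   Spring         5     Max                9
8     Fall         5     Eli                9
6     Fall         6    Lena               10
10  Spring         7     Amy               11
4   Summer         8     Uma               12
3   Summer        10     Uma               14
7     Fall        10    Lena               14
filter rows where absences_plus_4 >= 12:
     term  absences student  absences_plus_4
4  Summer         8     Uma               12
3  Summer        10     Uma               14
7    Fall        10    Lena               14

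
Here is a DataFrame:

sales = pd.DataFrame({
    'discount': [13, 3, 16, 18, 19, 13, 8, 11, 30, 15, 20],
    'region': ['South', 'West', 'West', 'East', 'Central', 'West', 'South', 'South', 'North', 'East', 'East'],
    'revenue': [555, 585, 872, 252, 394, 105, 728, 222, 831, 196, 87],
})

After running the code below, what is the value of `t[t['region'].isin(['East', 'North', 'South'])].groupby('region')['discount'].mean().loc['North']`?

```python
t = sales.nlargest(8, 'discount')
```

take 8 rows with largest discount:
    discount   region  revenue
8         30    North      831
10        20     East       87
4         19  Central      394
3         18     East      252
2         16     West      872
9         15     East      196
0         13    South      555
5         13     West      105
filter rows where region in ['East', 'North', 'South']:
    discount region  revenue
8         30  North      831
10        20   East       87
3         18   East      252
9         15   East      196
0         13  South      555
group by region, mean of discount:
region
East     17.666667
North    30.000000
South    13.000000
Name: discount, dtype: float64
Taking the value at index 'North' gives 30.0.

30.0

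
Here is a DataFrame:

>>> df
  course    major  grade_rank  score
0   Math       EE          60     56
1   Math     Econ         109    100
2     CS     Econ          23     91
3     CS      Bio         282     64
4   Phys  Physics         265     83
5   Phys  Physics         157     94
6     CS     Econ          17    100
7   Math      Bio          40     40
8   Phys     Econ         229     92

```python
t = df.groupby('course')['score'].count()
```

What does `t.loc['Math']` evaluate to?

3

group by course, count of score:
course
CS      3
Math    3
Phys    3
Name: score, dtype: int64
value at index 'Math' → 3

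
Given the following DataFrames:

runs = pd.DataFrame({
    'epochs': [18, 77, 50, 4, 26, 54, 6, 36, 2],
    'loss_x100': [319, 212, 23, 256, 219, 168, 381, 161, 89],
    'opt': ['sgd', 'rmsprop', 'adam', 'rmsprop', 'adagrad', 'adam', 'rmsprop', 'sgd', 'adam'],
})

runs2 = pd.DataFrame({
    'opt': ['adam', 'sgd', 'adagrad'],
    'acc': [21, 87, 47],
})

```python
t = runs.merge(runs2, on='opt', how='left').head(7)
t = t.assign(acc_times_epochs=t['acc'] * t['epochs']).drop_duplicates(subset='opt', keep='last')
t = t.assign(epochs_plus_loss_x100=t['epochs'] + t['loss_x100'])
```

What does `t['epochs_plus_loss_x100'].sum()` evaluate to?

merge on 'opt' (how='left') → 9 rows:
   epochs  loss_x100      opt   acc
0      18        319      sgd  87.0
1      77        212  rmsprop   NaN
2      50         23     adam  21.0
3       4        256  rmsprop   NaN
4      26        219  adagrad  47.0
5      54        168     adam  21.0
6       6        381  rmsprop   NaN
7      36        161      sgd  87.0
8       2         89     adam  21.0
take first 7 rows:
   epochs  loss_x100      opt   acc
0      18        319      sgd  87.0
1      77        212  rmsprop   NaN
2      50         23     adam  21.0
3       4        256  rmsprop   NaN
4      26        219  adagrad  47.0
5      54        168     adam  21.0
6       6        381  rmsprop   NaN
add column acc_times_epochs = t['acc'] * t['epochs']:
   epochs  loss_x100      opt   acc  acc_times_epochs
0      18        319      sgd  87.0            1566.0
1      77        212  rmsprop   NaN               NaN
2      50         23     adam  21.0            1050.0
3       4        256  rmsprop   NaN               NaN
4      26        219  adagrad  47.0            1222.0
5      54        168     adam  21.0            1134.0
6       6        381  rmsprop   NaN               NaN
drop duplicate opt (keep=last):
   epochs  loss_x100      opt   acc  acc_times_epochs
0      18        319      sgd  87.0            1566.0
4      26        219  adagrad  47.0            1222.0
5      54        168     adam  21.0            1134.0
6       6        381  rmsprop   NaN               NaN
add column epochs_plus_loss_x100 = t['epochs'] + t['loss_x100']:
   epochs  loss_x100      opt   acc  acc_times_epochs  epochs_plus_loss_x100
0      18        319      sgd  87.0            1566.0                    337
4      26        219  adagrad  47.0            1222.0                    245
5      54        168     adam  21.0            1134.0                    222
6       6        381  rmsprop   NaN               NaN                    387
The sum of column 'epochs_plus_loss_x100' is 1191.

1191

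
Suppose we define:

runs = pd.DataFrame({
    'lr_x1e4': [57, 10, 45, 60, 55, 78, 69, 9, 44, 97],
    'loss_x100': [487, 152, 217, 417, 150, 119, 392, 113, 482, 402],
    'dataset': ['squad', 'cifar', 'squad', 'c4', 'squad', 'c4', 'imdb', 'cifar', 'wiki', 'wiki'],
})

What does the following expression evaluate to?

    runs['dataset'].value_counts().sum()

value_counts of dataset:
dataset
squad    3
cifar    2
c4       2
wiki     2
imdb     1
Name: count, dtype: int64

10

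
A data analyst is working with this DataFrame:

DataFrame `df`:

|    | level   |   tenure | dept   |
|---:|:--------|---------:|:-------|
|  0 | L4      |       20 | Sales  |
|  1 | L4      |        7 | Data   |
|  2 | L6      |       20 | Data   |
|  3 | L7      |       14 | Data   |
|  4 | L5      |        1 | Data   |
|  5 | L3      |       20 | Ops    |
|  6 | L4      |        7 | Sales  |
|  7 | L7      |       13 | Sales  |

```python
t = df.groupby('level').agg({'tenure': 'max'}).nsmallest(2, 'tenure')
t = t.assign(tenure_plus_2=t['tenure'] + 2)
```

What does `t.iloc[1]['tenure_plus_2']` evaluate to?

group by level, max of tenure:
       tenure
level        
L3         20
L4         20
L5          1
L6         20
L7         14
take 2 rows with smallest tenure:
       tenure
level        
L5          1
L7         14
add column tenure_plus_2 = t['tenure'] + 2:
       tenure  tenure_plus_2
level                       
L5          1              3
L7         14             16
So iloc[1]['tenure_plus_2'] = 16.

16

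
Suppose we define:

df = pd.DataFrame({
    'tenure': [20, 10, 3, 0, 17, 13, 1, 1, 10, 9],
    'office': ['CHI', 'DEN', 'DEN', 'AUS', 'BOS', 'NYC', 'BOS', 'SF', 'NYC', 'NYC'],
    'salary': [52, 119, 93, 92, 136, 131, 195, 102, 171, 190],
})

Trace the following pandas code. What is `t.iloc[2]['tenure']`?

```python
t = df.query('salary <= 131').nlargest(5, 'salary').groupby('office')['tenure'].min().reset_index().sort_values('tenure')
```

filter rows where salary <= 131:
   tenure office  salary
0      20    CHI      52
1      10    DEN     119
2       3    DEN      93
3       0    AUS      92
5      13    NYC     131
7       1     SF     102
take 5 rows with largest salary:
   tenure office  salary
5      13    NYC     131
1      10    DEN     119
7       1     SF     102
2       3    DEN      93
3       0    AUS      92
group by office, min of tenure:
office
AUS     0
DEN     3
NYC    13
SF      1
Name: tenure, dtype: int64
reset_index():
  office  tenure
0    AUS       0
1    DEN       3
2    NYC      13
3     SF       1
sort by tenure:
  office  tenure
0    AUS       0
3     SF       1
1    DEN       3
2    NYC      13

3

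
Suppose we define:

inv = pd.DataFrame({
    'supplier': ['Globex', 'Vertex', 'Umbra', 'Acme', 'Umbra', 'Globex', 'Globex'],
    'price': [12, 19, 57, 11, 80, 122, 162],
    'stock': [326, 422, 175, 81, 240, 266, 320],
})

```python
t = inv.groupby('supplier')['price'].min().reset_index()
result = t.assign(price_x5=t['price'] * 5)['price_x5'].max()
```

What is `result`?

group by supplier, min of price:
supplier
Acme      11
Globex    12
Umbra     57
Vertex    19
Name: price, dtype: int64
reset_index():
  supplier  price
0     Acme     11
1   Globex     12
2    Umbra     57
3   Vertex     19
add column price_x5 = t['price'] * 5:
  supplier  price  price_x5
0     Acme     11        55
1   Globex     12        60
2    Umbra     57       285
3   Vertex     19        95

285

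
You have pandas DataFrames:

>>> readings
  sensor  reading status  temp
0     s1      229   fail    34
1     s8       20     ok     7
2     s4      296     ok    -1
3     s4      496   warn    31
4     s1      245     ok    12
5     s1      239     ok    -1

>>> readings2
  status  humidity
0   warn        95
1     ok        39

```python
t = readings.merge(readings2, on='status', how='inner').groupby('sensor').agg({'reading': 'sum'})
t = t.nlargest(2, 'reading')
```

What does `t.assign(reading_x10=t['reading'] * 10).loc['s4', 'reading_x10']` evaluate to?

merge on 'status' (how='inner') → 5 rows:
  sensor  reading status  temp  humidity
0     s8       20     ok     7        39
1     s4      296     ok    -1        39
2     s4      496   warn    31        95
3     s1      245     ok    12        39
4     s1      239     ok    -1        39
group by sensor, sum of reading:
        reading
sensor         
s1          484
s4          792
s8           20
take 2 rows with largest reading:
        reading
sensor         
s4          792
s1          484
add column reading_x10 = t['reading'] * 10:
        reading  reading_x10
sensor                      
s4          792         7920
s1          484         4840
The value at row 's4', column 'reading_x10' is 7920.

7920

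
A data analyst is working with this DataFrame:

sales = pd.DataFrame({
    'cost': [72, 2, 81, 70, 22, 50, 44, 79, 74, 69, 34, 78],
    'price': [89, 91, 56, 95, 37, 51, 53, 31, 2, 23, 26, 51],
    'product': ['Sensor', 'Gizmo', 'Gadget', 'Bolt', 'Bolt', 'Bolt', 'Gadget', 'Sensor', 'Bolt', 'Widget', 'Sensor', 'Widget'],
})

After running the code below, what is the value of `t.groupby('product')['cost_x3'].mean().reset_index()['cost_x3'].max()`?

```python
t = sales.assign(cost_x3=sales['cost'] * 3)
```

add column cost_x3 = sales['cost'] * 3:
    cost  price product  cost_x3
0     72     89  Sensor      216
1      2     91   Gizmo        6
2     81     56  Gadget      243
3     70     95    Bolt      210
4     22     37    Bolt       66
5     50     51    Bolt      150
6     44     53  Gadget      132
7     79     31  Sensor      237
8     74      2    Bolt      222
9     69     23  Widget      207
10    34     26  Sensor      102
11    78     51  Widget      234
group by product, mean of cost_x3:
product
Bolt      162.0
Gadget    187.5
Gizmo       6.0
Sensor    185.0
Widget    220.5
Name: cost_x3, dtype: float64
reset_index():
  product  cost_x3
0    Bolt    162.0
1  Gadget    187.5
2   Gizmo      6.0
3  Sensor    185.0
4  Widget    220.5
Then the max of column 'cost_x3': 220.5

220.5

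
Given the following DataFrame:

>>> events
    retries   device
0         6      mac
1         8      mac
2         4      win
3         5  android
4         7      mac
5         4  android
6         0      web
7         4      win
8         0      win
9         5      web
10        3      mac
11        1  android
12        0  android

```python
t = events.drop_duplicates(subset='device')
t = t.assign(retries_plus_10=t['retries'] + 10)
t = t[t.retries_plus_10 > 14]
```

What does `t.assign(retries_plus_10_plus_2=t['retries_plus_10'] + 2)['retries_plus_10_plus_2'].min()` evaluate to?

17

drop duplicate device (keep=first):
   retries   device
0        6      mac
2        4      win
3        5  android
6        0      web
add column retries_plus_10 = t['retries'] + 10:
   retries   device  retries_plus_10
0        6      mac               16
2        4      win               14
3        5  android               15
6        0      web               10
filter rows where retries_plus_10 > 14:
   retries   device  retries_plus_10
0        6      mac               16
3        5  android               15
add column retries_plus_10_plus_2 = t['retries_plus_10'] + 2:
   retries   device  retries_plus_10  retries_plus_10_plus_2
0        6      mac               16                      18
3        5  android               15                      17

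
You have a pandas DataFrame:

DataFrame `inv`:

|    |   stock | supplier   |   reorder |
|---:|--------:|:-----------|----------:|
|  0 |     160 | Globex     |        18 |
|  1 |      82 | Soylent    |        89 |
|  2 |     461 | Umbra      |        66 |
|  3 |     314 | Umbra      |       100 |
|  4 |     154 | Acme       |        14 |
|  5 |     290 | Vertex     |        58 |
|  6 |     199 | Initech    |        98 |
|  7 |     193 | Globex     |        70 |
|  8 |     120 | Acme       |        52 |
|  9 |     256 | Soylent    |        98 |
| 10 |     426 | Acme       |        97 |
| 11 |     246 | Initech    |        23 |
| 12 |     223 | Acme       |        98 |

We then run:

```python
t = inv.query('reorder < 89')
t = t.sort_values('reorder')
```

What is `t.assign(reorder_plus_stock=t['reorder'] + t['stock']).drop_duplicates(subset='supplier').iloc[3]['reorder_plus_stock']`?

348

filter rows where reorder < 89:
    stock supplier  reorder
0     160   Globex       18
2     461    Umbra       66
4     154     Acme       14
5     290   Vertex       58
7     193   Globex       70
8     120     Acme       52
11    246  Initech       23
sort by reorder:
    stock supplier  reorder
4     154     Acme       14
0     160   Globex       18
11    246  Initech       23
8     120     Acme       52
5     290   Vertex       58
2     461    Umbra       66
7     193   Globex       70
add column reorder_plus_stock = t['reorder'] + t['stock']:
    stock supplier  reorder  reorder_plus_stock
4     154     Acme       14                 168
0     160   Globex       18                 178
11    246  Initech       23                 269
8     120     Acme       52                 172
5     290   Vertex       58                 348
2     461    Umbra       66                 527
7     193   Globex       70                 263
drop duplicate supplier (keep=first):
    stock supplier  reorder  reorder_plus_stock
4     154     Acme       14                 168
0     160   Globex       18                 178
11    246  Initech       23                 269
5     290   Vertex       58                 348
2     461    Umbra       66                 527
So iloc[3]['reorder_plus_stock'] = 348.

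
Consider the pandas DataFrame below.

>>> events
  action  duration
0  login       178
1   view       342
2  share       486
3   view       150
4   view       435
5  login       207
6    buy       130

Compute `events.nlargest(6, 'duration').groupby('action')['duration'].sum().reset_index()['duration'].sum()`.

1798

take 6 rows with largest duration:
  action  duration
2  share       486
4   view       435
1   view       342
5  login       207
0  login       178
3   view       150
group by action, sum of duration:
action
login    385
share    486
view     927
Name: duration, dtype: int64
reset_index():
  action  duration
0  login       385
1  share       486
2   view       927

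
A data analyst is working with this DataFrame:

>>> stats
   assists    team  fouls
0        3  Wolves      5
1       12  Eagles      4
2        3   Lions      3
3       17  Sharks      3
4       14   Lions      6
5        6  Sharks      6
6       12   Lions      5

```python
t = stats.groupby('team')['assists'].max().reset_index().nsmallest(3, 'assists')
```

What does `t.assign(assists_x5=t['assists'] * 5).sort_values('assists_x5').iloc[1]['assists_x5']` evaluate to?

group by team, max of assists:
team
Eagles    12
Lions     14
Sharks    17
Wolves     3
Name: assists, dtype: int64
reset_index():
     team  assists
0  Eagles       12
1   Lions       14
2  Sharks       17
3  Wolves        3
take 3 rows with smallest assists:
     team  assists
3  Wolves        3
0  Eagles       12
1   Lions       14
add column assists_x5 = t['assists'] * 5:
     team  assists  assists_x5
3  Wolves        3          15
0  Eagles       12          60
1   Lions       14          70
sort by assists_x5:
     team  assists  assists_x5
3  Wolves        3          15
0  Eagles       12          60
1   Lions       14          70
value at position 1, column 'assists_x5' → 60

60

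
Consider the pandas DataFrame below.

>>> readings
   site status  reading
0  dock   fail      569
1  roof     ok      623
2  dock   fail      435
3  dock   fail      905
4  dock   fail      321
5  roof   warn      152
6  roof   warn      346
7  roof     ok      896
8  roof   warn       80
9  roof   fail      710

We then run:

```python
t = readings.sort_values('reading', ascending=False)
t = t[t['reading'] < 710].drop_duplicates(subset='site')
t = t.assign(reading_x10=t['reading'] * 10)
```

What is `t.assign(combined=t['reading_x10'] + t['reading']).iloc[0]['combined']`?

6853

sort by reading descending:
   site status  reading
3  dock   fail      905
7  roof     ok      896
9  roof   fail      710
1  roof     ok      623
0  dock   fail      569
2  dock   fail      435
6  roof   warn      346
4  dock   fail      321
5  roof   warn      152
8  roof   warn       80
filter rows where reading < 710:
   site status  reading
1  roof     ok      623
0  dock   fail      569
2  dock   fail      435
6  roof   warn      346
4  dock   fail      321
5  roof   warn      152
8  roof   warn       80
drop duplicate site (keep=first):
   site status  reading
1  roof     ok      623
0  dock   fail      569
add column reading_x10 = t['reading'] * 10:
   site status  reading  reading_x10
1  roof     ok      623         6230
0  dock   fail      569         5690
add column combined = t['reading_x10'] + t['reading']:
   site status  reading  reading_x10  combined
1  roof     ok      623         6230      6853
0  dock   fail      569         5690      6259
So iloc[0]['combined'] = 6853.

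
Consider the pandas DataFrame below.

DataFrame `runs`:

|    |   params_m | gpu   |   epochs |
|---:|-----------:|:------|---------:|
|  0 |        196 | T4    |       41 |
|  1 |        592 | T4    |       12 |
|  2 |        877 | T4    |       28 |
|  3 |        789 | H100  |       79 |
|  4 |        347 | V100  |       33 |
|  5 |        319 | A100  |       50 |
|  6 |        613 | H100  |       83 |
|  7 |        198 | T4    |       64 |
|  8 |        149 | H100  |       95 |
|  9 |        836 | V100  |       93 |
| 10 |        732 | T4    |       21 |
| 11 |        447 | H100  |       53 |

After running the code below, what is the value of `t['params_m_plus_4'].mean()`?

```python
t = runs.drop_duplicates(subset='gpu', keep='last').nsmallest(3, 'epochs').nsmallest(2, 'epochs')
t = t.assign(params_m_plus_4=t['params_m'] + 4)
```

drop duplicate gpu (keep=last):
    params_m   gpu  epochs
5        319  A100      50
9        836  V100      93
10       732    T4      21
11       447  H100      53
take 3 rows with smallest epochs:
    params_m   gpu  epochs
10       732    T4      21
5        319  A100      50
11       447  H100      53
take 2 rows with smallest epochs:
    params_m   gpu  epochs
10       732    T4      21
5        319  A100      50
add column params_m_plus_4 = t['params_m'] + 4:
    params_m   gpu  epochs  params_m_plus_4
10       732    T4      21              736
5        319  A100      50              323
So mean() = 529.5.

529.5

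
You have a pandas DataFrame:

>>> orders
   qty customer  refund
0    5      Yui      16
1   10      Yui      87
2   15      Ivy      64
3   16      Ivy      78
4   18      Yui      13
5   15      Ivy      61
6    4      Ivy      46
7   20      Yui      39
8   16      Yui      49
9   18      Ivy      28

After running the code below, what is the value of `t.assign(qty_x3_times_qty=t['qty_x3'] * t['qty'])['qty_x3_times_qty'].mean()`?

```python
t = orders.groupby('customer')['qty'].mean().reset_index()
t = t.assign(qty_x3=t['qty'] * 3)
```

group by customer, mean of qty:
customer
Ivy    13.6
Yui    13.8
Name: qty, dtype: float64
reset_index():
  customer   qty
0      Ivy  13.6
1      Yui  13.8
add column qty_x3 = t['qty'] * 3:
  customer   qty  qty_x3
0      Ivy  13.6    40.8
1      Yui  13.8    41.4
add column qty_x3_times_qty = t['qty_x3'] * t['qty']:
  customer   qty  qty_x3  qty_x3_times_qty
0      Ivy  13.6    40.8            554.88
1      Yui  13.8    41.4            571.32
Finally, mean of column 'qty_x3_times_qty' = 563.1.

563.1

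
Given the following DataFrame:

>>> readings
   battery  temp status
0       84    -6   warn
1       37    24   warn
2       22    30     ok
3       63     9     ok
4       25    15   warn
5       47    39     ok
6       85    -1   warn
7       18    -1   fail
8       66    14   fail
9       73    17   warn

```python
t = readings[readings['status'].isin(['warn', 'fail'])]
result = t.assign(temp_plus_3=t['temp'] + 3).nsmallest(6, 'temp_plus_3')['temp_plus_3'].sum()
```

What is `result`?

56

filter rows where status in ['warn', 'fail']:
   battery  temp status
0       84    -6   warn
1       37    24   warn
4       25    15   warn
6       85    -1   warn
7       18    -1   fail
8       66    14   fail
9       73    17   warn
add column temp_plus_3 = t['temp'] + 3:
   battery  temp status  temp_plus_3
0       84    -6   warn           -3
1       37    24   warn           27
4       25    15   warn           18
6       85    -1   warn            2
7       18    -1   fail            2
8       66    14   fail           17
9       73    17   warn           20
take 6 rows with smallest temp_plus_3:
   battery  temp status  temp_plus_3
0       84    -6   warn           -3
6       85    -1   warn            2
7       18    -1   fail            2
8       66    14   fail           17
4       25    15   warn           18
9       73    17   warn           20
Then the sum of column 'temp_plus_3': 56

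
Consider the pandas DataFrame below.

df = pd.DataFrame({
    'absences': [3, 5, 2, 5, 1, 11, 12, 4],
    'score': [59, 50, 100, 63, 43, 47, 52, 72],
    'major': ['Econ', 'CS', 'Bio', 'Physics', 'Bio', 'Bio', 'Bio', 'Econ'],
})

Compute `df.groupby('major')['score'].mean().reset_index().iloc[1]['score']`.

50.0

group by major, mean of score:
major
Bio        60.5
CS         50.0
Econ       65.5
Physics    63.0
Name: score, dtype: float64
reset_index():
     major  score
0      Bio   60.5
1       CS   50.0
2     Econ   65.5
3  Physics   63.0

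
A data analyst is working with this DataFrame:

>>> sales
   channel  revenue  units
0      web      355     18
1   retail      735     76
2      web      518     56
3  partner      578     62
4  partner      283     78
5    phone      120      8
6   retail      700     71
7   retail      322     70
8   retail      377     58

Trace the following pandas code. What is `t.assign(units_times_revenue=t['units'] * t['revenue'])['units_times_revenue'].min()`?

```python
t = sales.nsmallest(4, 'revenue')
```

take 4 rows with smallest revenue:
   channel  revenue  units
5    phone      120      8
4  partner      283     78
7   retail      322     70
0      web      355     18
add column units_times_revenue = t['units'] * t['revenue']:
   channel  revenue  units  units_times_revenue
5    phone      120      8                  960
4  partner      283     78                22074
7   retail      322     70                22540
0      web      355     18                 6390
Finally, min of column 'units_times_revenue' = 960.

960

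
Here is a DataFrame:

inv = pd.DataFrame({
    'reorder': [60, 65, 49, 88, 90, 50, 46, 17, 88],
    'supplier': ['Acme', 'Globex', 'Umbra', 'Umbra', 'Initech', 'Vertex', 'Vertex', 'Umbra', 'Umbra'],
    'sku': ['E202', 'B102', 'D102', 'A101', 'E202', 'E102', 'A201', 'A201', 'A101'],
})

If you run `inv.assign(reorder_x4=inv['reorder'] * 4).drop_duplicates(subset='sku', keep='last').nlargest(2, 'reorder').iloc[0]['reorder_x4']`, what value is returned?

360

add column reorder_x4 = inv['reorder'] * 4:
   reorder supplier   sku  reorder_x4
0       60     Acme  E202         240
1       65   Globex  B102         260
2       49    Umbra  D102         196
3       88    Umbra  A101         352
4       90  Initech  E202         360
5       50   Vertex  E102         200
6       46   Vertex  A201         184
7       17    Umbra  A201          68
8       88    Umbra  A101         352
drop duplicate sku (keep=last):
   reorder supplier   sku  reorder_x4
1       65   Globex  B102         260
2       49    Umbra  D102         196
4       90  Initech  E202         360
5       50   Vertex  E102         200
7       17    Umbra  A201          68
8       88    Umbra  A101         352
take 2 rows with largest reorder:
   reorder supplier   sku  reorder_x4
4       90  Initech  E202         360
8       88    Umbra  A101         352
value at position 0, column 'reorder_x4' → 360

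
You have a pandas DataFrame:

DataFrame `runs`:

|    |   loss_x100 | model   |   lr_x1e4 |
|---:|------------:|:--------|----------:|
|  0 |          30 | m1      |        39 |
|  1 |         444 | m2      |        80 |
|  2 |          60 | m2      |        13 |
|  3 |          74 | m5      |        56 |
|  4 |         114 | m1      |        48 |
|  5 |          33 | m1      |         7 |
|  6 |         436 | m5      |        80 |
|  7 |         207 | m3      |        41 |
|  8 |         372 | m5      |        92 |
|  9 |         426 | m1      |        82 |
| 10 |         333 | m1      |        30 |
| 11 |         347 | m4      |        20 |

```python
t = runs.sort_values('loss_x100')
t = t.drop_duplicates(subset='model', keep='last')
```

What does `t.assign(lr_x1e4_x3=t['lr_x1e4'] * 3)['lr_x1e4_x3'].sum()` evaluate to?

909

sort by loss_x100:
    loss_x100 model  lr_x1e4
0          30    m1       39
5          33    m1        7
2          60    m2       13
3          74    m5       56
4         114    m1       48
7         207    m3       41
10        333    m1       30
11        347    m4       20
8         372    m5       92
9         426    m1       82
6         436    m5       80
1         444    m2       80
drop duplicate model (keep=last):
    loss_x100 model  lr_x1e4
7         207    m3       41
11        347    m4       20
9         426    m1       82
6         436    m5       80
1         444    m2       80
add column lr_x1e4_x3 = t['lr_x1e4'] * 3:
    loss_x100 model  lr_x1e4  lr_x1e4_x3
7         207    m3       41         123
11        347    m4       20          60
9         426    m1       82         246
6         436    m5       80         240
1         444    m2       80         240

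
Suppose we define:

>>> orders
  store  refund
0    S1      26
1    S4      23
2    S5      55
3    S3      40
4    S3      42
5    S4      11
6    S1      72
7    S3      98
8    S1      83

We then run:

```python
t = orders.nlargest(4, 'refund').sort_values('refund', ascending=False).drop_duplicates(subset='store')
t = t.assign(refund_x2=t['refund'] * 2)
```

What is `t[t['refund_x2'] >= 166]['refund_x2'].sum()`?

take 4 rows with largest refund:
  store  refund
7    S3      98
8    S1      83
6    S1      72
2    S5      55
sort by refund descending:
  store  refund
7    S3      98
8    S1      83
6    S1      72
2    S5      55
drop duplicate store (keep=first):
  store  refund
7    S3      98
8    S1      83
2    S5      55
add column refund_x2 = t['refund'] * 2:
  store  refund  refund_x2
7    S3      98        196
8    S1      83        166
2    S5      55        110
filter rows where refund_x2 >= 166:
  store  refund  refund_x2
7    S3      98        196
8    S1      83        166

362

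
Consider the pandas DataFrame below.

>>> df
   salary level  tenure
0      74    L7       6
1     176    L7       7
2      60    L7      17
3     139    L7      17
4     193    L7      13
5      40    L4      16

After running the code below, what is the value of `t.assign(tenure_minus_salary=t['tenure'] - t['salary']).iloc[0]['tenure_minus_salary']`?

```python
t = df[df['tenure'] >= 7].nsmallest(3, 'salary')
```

filter rows where tenure >= 7:
   salary level  tenure
1     176    L7       7
2      60    L7      17
3     139    L7      17
4     193    L7      13
5      40    L4      16
take 3 rows with smallest salary:
   salary level  tenure
5      40    L4      16
2      60    L7      17
3     139    L7      17
add column tenure_minus_salary = t['tenure'] - t['salary']:
   salary level  tenure  tenure_minus_salary
5      40    L4      16                  -24
2      60    L7      17                  -43
3     139    L7      17                 -122
Taking the value at position 0, column 'tenure_minus_salary' gives -24.

-24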